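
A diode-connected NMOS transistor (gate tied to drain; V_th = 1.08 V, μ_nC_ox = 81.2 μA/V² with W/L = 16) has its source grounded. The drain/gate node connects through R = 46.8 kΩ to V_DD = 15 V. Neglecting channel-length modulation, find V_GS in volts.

With gate tied to drain, V_GS = V_DS ≥ V_GS − V_th, so the device is in saturation.
k_n = μ_nC_ox · (W/L) = 1.299 mA/V².
KCL at the drain: ½ k_n (V_GS − V_th)² = (V_DD − V_GS)/R.
Let x = V_GS − 1.08. Then 30.4 x² + x − 13.92 = 0, giving x = 0.66 V (positive root), so V_GS = 1.74 V.
I_D = (V_DD − V_GS)/R = (15 − 1.74) / 46.8 = 0.283 mA.

V_GS = 1.74 V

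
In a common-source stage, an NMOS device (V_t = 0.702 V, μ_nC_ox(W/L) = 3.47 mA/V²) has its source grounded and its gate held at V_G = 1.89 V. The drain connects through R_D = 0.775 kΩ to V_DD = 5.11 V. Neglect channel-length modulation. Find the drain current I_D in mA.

I_D = 2.45 mA

V_GS = V_G = 1.89 V, so V_ov = 1.89 − 0.702 = 1.19 V.
Assume saturation: I_D = ½ k_n V_ov² = 0.5 × 3.47 × 1.19² = 2.45 mA, giving V_DS = V_DD − I_D R_D = 5.11 − 2.45 × 0.775 = 3.21 V.
V_DS = 3.21 V ≥ V_ov = 1.19 V, confirming saturation.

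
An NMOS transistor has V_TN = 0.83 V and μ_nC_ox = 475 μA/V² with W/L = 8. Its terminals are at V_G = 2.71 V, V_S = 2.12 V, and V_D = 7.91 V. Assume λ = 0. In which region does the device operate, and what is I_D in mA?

Cutoff; I_D = 0 mA

V_GS = V_G − V_S = 2.71 − 2.12 = 0.59 V; V_DS = V_D − V_S = 7.91 − 2.12 = 5.79 V.
V_GS = 0.59 V < V_TN = 0.83 V, so the transistor is in cutoff.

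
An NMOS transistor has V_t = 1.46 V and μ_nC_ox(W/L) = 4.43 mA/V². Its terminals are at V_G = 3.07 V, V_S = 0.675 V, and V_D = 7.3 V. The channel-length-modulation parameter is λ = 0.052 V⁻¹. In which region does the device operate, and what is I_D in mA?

V_GS = V_G − V_S = 3.07 − 0.675 = 2.39 V; V_DS = V_D − V_S = 7.3 − 0.675 = 6.62 V.
V_ov = V_GS − V_t = 2.39 − 1.46 = 0.935 V.
Since V_DS = 6.62 V ≥ V_ov = 0.935 V, the device is in saturation.
I_D = ½ k_n V_ov² (1 + λ V_DS) = 0.5 × 4.43 × 0.935² × (1 + 0.052 × 6.62) = 2.6 mA.

Saturation; I_D = 2.60 mA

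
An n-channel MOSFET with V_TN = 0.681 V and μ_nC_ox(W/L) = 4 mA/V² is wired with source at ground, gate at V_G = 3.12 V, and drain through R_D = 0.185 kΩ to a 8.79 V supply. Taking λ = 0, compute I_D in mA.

I_D = 11.9 mA

V_GS = V_G = 3.12 V, so V_ov = 3.12 − 0.681 = 2.44 V.
Assume saturation: I_D = ½ k_n V_ov² = 0.5 × 4 × 2.44² = 11.9 mA, giving V_DS = V_DD − I_D R_D = 8.79 − 11.9 × 0.185 = 6.59 V.
V_DS = 6.59 V ≥ V_ov = 2.44 V, confirming saturation.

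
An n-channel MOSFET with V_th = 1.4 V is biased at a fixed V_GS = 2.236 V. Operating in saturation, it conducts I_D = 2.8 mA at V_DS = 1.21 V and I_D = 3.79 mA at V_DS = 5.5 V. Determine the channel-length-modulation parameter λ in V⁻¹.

λ = 0.0915 V⁻¹

With V_GS fixed, I_D ∝ (1 + λ V_DS) in saturation, so I_D2/I_D1 = (1 + λ V_DS2)/(1 + λ V_DS1).
3.79/2.8 = 1.354 = (1 + 5.5 λ)/(1 + 1.21 λ).
Solving: λ (I_D1 V_DS2 − I_D2 V_DS1) = I_D2 − I_D1, so λ = (3.79 − 2.8) / (2.8 × 5.5 − 3.79 × 1.21) = 0.99 / 10.8 = 0.0915 V⁻¹.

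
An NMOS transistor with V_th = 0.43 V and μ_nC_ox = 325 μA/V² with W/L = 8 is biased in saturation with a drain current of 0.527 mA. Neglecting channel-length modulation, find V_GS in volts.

k_n = μ_nC_ox · (W/L) = 2.6 mA/V².
In saturation I_D = ½ k_n (V_GS − V_th)², so V_GS − V_th = √(2 I_D / k_n) = √(2 × 0.527 / 2.6) = 0.637 V.
V_GS = 0.43 + 0.637 = 1.07 V.

V_GS = 1.07 V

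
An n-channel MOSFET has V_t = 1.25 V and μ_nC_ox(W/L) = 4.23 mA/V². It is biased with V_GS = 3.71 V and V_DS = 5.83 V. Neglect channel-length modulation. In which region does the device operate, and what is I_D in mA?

V_ov = V_GS − V_t = 3.71 − 1.25 = 2.46 V.
Since V_DS = 5.83 V ≥ V_ov = 2.46 V, the device is in saturation.
I_D = ½ k_n V_ov² = 0.5 × 4.23 × 2.46² = 12.8 mA.

Saturation; I_D = 12.8 mA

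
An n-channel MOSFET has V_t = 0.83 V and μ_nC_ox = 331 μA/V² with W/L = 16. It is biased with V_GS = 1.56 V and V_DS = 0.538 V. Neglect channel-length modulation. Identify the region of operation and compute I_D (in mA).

k_n = μ_nC_ox · (W/L) = 5.296 mA/V².
V_ov = V_GS − V_t = 1.56 − 0.83 = 0.73 V.
Since V_DS = 0.538 V < V_ov = 0.73 V, the device is in the triode region.
I_D = k_n [V_ov · V_DS − ½ V_DS²] = 5.296 × [0.73 × 0.538 − 0.5 × 0.538²] = 1.31 mA.

Triode; I_D = 1.31 mA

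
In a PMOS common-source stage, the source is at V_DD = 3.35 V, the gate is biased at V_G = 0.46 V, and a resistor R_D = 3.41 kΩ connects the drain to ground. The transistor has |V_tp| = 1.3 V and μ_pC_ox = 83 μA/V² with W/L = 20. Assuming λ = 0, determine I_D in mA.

I_D = 0.873 mA

V_SG = V_DD − V_G = 3.35 − 0.46 = 2.89 V, so V_ov = 2.89 − 1.3 = 1.59 V.
k_p = μ_pC_ox · (W/L) = 1.66 mA/V².
Assume saturation: I_D = ½ k_p V_ov² = 0.5 × 1.66 × 1.59² = 2.1 mA, giving V_SD = V_DD − I_D R_D = 3.35 − 2.1 × 3.41 = -3.81 V.
But -3.81 V < V_ov = 1.59 V, so the device is actually in triode.
In triode I_D = k_p[V_ov V_SD − ½ V_SD²] and I_D = (V_DD − V_SD)/R_D. Equating: 2.83 V_SD² − 10 V_SD + 3.35 = 0, giving V_SD = 0.375 V (the root below V_ov).
I_D = (3.35 − 0.375) / 3.41 = 0.873 mA.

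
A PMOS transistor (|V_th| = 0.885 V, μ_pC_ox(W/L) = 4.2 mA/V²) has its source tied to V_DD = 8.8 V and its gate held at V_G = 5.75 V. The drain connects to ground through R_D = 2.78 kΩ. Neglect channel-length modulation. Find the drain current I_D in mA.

V_SG = V_DD − V_G = 8.8 − 5.75 = 3.05 V, so V_ov = 3.05 − 0.885 = 2.17 V.
Assume saturation: I_D = ½ k_p V_ov² = 0.5 × 4.2 × 2.17² = 9.84 mA, giving V_SD = V_DD − I_D R_D = 8.8 − 9.84 × 2.78 = -18.6 V.
But -18.6 V < V_ov = 2.17 V, so the device is actually in triode.
In triode I_D = k_p[V_ov V_SD − ½ V_SD²] and I_D = (V_DD − V_SD)/R_D. Equating: 5.84 V_SD² − 26.28 V_SD + 8.8 = 0, giving V_SD = 0.364 V (the root below V_ov).
I_D = (8.8 − 0.364) / 2.78 = 3.03 mA.

I_D = 3.03 mA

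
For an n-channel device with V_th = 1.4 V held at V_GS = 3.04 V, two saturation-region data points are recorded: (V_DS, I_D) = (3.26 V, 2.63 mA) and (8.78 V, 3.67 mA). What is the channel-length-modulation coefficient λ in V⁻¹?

λ = 0.0935 V⁻¹

With V_GS fixed, I_D ∝ (1 + λ V_DS) in saturation, so I_D2/I_D1 = (1 + λ V_DS2)/(1 + λ V_DS1).
3.67/2.63 = 1.395 = (1 + 8.78 λ)/(1 + 3.26 λ).
Solving: λ (I_D1 V_DS2 − I_D2 V_DS1) = I_D2 − I_D1, so λ = (3.67 − 2.63) / (2.63 × 8.78 − 3.67 × 3.26) = 1.04 / 11.1 = 0.0935 V⁻¹.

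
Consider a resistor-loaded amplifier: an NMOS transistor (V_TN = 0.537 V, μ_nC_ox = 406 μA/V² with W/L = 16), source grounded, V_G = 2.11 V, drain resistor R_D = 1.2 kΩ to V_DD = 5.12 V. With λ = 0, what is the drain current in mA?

V_GS = V_G = 2.11 V, so V_ov = 2.11 − 0.537 = 1.57 V.
k_n = μ_nC_ox · (W/L) = 6.496 mA/V².
Assume saturation: I_D = ½ k_n V_ov² = 0.5 × 6.496 × 1.57² = 8.04 mA, giving V_DS = V_DD − I_D R_D = 5.12 − 8.04 × 1.2 = -4.52 V.
But -4.52 V < V_ov = 1.57 V, so the device is actually in triode.
In triode I_D = k_n[V_ov V_DS − ½ V_DS²] and I_D = (V_DD − V_DS)/R_D. Equating: 3.9 V_DS² − 13.26 V_DS + 5.12 = 0, giving V_DS = 0.444 V (the root below V_ov).
I_D = (5.12 − 0.444) / 1.2 = 3.9 mA.

I_D = 3.90 mA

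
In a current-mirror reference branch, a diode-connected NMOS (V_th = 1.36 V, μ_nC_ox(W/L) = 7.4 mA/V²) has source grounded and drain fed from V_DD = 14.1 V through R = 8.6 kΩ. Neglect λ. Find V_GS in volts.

With gate tied to drain, V_GS = V_DS ≥ V_GS − V_th, so the device is in saturation.
KCL at the drain: ½ k_n (V_GS − V_th)² = (V_DD − V_GS)/R.
Let x = V_GS − 1.36. Then 31.8 x² + x − 12.74 = 0, giving x = 0.617 V (positive root), so V_GS = 1.98 V.
I_D = (V_DD − V_GS)/R = (14.1 − 1.98) / 8.6 = 1.41 mA.

V_GS = 1.98 V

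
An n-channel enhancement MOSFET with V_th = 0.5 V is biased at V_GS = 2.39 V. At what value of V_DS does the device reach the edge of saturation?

The boundary between triode and saturation is V_DS = V_GS − V_th = V_ov.
V_ov = 2.39 − 0.5 = 1.89 V.

V_DS,sat = 1.89 V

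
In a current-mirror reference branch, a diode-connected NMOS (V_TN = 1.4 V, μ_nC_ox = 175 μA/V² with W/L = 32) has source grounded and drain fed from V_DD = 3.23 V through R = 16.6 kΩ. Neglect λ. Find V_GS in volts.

V_GS = 1.59 V

With gate tied to drain, V_GS = V_DS ≥ V_GS − V_TN, so the device is in saturation.
k_n = μ_nC_ox · (W/L) = 5.6 mA/V².
KCL at the drain: ½ k_n (V_GS − V_TN)² = (V_DD − V_GS)/R.
Let x = V_GS − 1.4. Then 46.5 x² + x − 1.83 = 0, giving x = 0.188 V (positive root), so V_GS = 1.59 V.
I_D = (V_DD − V_GS)/R = (3.23 − 1.59) / 16.6 = 0.0989 mA.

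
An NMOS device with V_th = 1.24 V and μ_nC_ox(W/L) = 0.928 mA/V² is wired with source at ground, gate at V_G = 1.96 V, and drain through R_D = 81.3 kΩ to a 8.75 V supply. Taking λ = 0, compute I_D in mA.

I_D = 0.105 mA

V_GS = V_G = 1.96 V, so V_ov = 1.96 − 1.24 = 0.72 V.
Assume saturation: I_D = ½ k_n V_ov² = 0.5 × 0.928 × 0.72² = 0.241 mA, giving V_DS = V_DD − I_D R_D = 8.75 − 0.241 × 81.3 = -10.8 V.
But -10.8 V < V_ov = 0.72 V, so the device is actually in triode.
In triode I_D = k_n[V_ov V_DS − ½ V_DS²] and I_D = (V_DD − V_DS)/R_D. Equating: 37.7 V_DS² − 55.32 V_DS + 8.75 = 0, giving V_DS = 0.18 V (the root below V_ov).
I_D = (8.75 − 0.18) / 81.3 = 0.105 mA.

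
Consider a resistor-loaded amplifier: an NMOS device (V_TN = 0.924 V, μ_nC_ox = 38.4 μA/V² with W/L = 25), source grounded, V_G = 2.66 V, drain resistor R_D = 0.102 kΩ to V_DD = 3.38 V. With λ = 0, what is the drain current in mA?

V_GS = V_G = 2.66 V, so V_ov = 2.66 − 0.924 = 1.74 V.
k_n = μ_nC_ox · (W/L) = 0.96 mA/V².
Assume saturation: I_D = ½ k_n V_ov² = 0.5 × 0.96 × 1.74² = 1.45 mA, giving V_DS = V_DD − I_D R_D = 3.38 − 1.45 × 0.102 = 3.23 V.
V_DS = 3.23 V ≥ V_ov = 1.74 V, confirming saturation.

I_D = 1.45 mA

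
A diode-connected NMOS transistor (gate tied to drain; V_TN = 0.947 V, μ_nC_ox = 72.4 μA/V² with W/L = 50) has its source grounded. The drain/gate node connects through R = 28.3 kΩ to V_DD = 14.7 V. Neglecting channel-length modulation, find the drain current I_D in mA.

With gate tied to drain, V_GS = V_DS ≥ V_GS − V_TN, so the device is in saturation.
k_n = μ_nC_ox · (W/L) = 3.62 mA/V².
KCL at the drain: ½ k_n (V_GS − V_TN)² = (V_DD − V_GS)/R.
Let x = V_GS − 0.947. Then 51.2 x² + x − 13.75 = 0, giving x = 0.508 V (positive root), so V_GS = 1.46 V.
I_D = (V_DD − V_GS)/R = (14.7 − 1.46) / 28.3 = 0.468 mA.

I_D = 0.468 mA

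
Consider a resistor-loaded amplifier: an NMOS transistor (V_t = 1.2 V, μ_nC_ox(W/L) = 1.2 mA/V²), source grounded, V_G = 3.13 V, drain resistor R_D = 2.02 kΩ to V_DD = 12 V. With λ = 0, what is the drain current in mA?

I_D = 2.23 mA

V_GS = V_G = 3.13 V, so V_ov = 3.13 − 1.2 = 1.93 V.
Assume saturation: I_D = ½ k_n V_ov² = 0.5 × 1.2 × 1.93² = 2.23 mA, giving V_DS = V_DD − I_D R_D = 12 − 2.23 × 2.02 = 7.49 V.
V_DS = 7.49 V ≥ V_ov = 1.93 V, confirming saturation.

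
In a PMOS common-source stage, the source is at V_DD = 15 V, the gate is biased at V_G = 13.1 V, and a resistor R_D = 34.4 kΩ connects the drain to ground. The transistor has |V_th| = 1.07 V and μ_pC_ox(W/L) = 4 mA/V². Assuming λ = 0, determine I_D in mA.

I_D = 0.432 mA

V_SG = V_DD − V_G = 15 − 13.1 = 1.9 V, so V_ov = 1.9 − 1.07 = 0.83 V.
Assume saturation: I_D = ½ k_p V_ov² = 0.5 × 4 × 0.83² = 1.38 mA, giving V_SD = V_DD − I_D R_D = 15 − 1.38 × 34.4 = -32.4 V.
But -32.4 V < V_ov = 0.83 V, so the device is actually in triode.
In triode I_D = k_p[V_ov V_SD − ½ V_SD²] and I_D = (V_DD − V_SD)/R_D. Equating: 68.8 V_SD² − 115.2 V_SD + 15 = 0, giving V_SD = 0.142 V (the root below V_ov).
I_D = (15 − 0.142) / 34.4 = 0.432 mA.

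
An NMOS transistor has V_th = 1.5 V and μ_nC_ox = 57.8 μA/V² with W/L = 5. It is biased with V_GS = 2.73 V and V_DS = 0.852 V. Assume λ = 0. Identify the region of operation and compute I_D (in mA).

Triode; I_D = 0.198 mA

k_n = μ_nC_ox · (W/L) = 0.289 mA/V².
V_ov = V_GS − V_th = 2.73 − 1.5 = 1.23 V.
Since V_DS = 0.852 V < V_ov = 1.23 V, the device is in the triode region.
I_D = k_n [V_ov · V_DS − ½ V_DS²] = 0.289 × [1.23 × 0.852 − 0.5 × 0.852²] = 0.198 mA.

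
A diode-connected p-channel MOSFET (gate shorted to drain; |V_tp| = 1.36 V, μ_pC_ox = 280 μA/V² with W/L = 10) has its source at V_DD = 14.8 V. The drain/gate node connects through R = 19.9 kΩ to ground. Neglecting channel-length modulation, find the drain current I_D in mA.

With gate tied to drain, V_SG = V_SD ≥ V_SG − |V_tp|, so the device is in saturation.
k_p = μ_pC_ox · (W/L) = 2.8 mA/V².
KCL at the drain: ½ k_p (V_SG − |V_tp|)² = (V_DD − V_SG)/R.
Let x = V_SG − 1.36. Then 27.9 x² + x − 13.44 = 0, giving x = 0.677 V (positive root), so V_SG = 2.04 V.
I_D = (V_DD − V_SG)/R = (14.8 − 2.04) / 19.9 = 0.641 mA.

I_D = 0.641 mA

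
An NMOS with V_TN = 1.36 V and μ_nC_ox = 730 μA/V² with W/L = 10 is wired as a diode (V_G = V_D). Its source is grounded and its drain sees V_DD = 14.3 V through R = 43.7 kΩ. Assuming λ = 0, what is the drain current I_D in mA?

With gate tied to drain, V_GS = V_DS ≥ V_GS − V_TN, so the device is in saturation.
k_n = μ_nC_ox · (W/L) = 7.3 mA/V².
KCL at the drain: ½ k_n (V_GS − V_TN)² = (V_DD − V_GS)/R.
Let x = V_GS − 1.36. Then 160 x² + x − 12.94 = 0, giving x = 0.282 V (positive root), so V_GS = 1.64 V.
I_D = (V_DD − V_GS)/R = (14.3 − 1.64) / 43.7 = 0.29 mA.

I_D = 0.290 mA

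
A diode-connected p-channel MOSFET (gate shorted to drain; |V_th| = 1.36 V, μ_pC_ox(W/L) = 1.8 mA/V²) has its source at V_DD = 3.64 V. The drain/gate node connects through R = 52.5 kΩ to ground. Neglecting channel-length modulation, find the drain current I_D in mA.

With gate tied to drain, V_SG = V_SD ≥ V_SG − |V_th|, so the device is in saturation.
KCL at the drain: ½ k_p (V_SG − |V_th|)² = (V_DD − V_SG)/R.
Let x = V_SG − 1.36. Then 47.2 x² + x − 2.28 = 0, giving x = 0.209 V (positive root), so V_SG = 1.57 V.
I_D = (V_DD − V_SG)/R = (3.64 − 1.57) / 52.5 = 0.0394 mA.

I_D = 0.0394 mA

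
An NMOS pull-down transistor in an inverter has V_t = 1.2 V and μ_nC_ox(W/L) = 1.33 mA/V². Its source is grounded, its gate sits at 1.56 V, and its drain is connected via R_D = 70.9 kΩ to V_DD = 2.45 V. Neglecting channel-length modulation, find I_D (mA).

V_GS = V_G = 1.56 V, so V_ov = 1.56 − 1.2 = 0.36 V.
Assume saturation: I_D = ½ k_n V_ov² = 0.5 × 1.33 × 0.36² = 0.0862 mA, giving V_DS = V_DD − I_D R_D = 2.45 − 0.0862 × 70.9 = -3.66 V.
But -3.66 V < V_ov = 0.36 V, so the device is actually in triode.
In triode I_D = k_n[V_ov V_DS − ½ V_DS²] and I_D = (V_DD − V_DS)/R_D. Equating: 47.1 V_DS² − 34.95 V_DS + 2.45 = 0, giving V_DS = 0.0784 V (the root below V_ov).
I_D = (2.45 − 0.0784) / 70.9 = 0.0334 mA.

I_D = 0.0334 mA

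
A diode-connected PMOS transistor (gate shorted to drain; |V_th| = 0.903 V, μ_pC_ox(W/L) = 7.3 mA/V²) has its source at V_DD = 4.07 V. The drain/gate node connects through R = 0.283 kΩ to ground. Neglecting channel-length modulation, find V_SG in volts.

With gate tied to drain, V_SG = V_SD ≥ V_SG − |V_th|, so the device is in saturation.
KCL at the drain: ½ k_p (V_SG − |V_th|)² = (V_DD − V_SG)/R.
Let x = V_SG − 0.903. Then 1.03 x² + x − 3.167 = 0, giving x = 1.33 V (positive root), so V_SG = 2.24 V.
I_D = (V_DD − V_SG)/R = (4.07 − 2.24) / 0.283 = 6.48 mA.

V_SG = 2.24 V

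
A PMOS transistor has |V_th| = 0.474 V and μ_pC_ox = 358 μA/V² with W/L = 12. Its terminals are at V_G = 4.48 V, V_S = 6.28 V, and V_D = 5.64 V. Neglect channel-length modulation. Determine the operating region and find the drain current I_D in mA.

V_SG = V_S − V_G = 6.28 − 4.48 = 1.8 V; V_SD = V_S − V_D = 6.28 − 5.64 = 0.64 V.
k_p = μ_pC_ox · (W/L) = 4.296 mA/V².
V_ov = V_SG − |V_th| = 1.8 − 0.474 = 1.33 V.
Since V_SD = 0.64 V < V_ov = 1.33 V, the device is in the triode region.
I_D = k_p [V_ov · V_SD − ½ V_SD²] = 4.296 × [1.33 × 0.64 − 0.5 × 0.64²] = 2.77 mA.

Triode; I_D = 2.77 mA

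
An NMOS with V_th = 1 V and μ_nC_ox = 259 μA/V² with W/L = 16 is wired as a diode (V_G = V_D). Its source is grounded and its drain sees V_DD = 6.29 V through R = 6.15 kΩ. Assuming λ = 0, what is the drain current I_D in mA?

With gate tied to drain, V_GS = V_DS ≥ V_GS − V_th, so the device is in saturation.
k_n = μ_nC_ox · (W/L) = 4.144 mA/V².
KCL at the drain: ½ k_n (V_GS − V_th)² = (V_DD − V_GS)/R.
Let x = V_GS − 1. Then 12.7 x² + x − 5.29 = 0, giving x = 0.606 V (positive root), so V_GS = 1.61 V.
I_D = (V_DD − V_GS)/R = (6.29 − 1.61) / 6.15 = 0.762 mA.

I_D = 0.762 mA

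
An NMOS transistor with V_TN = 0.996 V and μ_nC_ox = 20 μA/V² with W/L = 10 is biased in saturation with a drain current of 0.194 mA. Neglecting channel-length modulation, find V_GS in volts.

V_GS = 2.39 V

k_n = μ_nC_ox · (W/L) = 0.2 mA/V².
In saturation I_D = ½ k_n (V_GS − V_TN)², so V_GS − V_TN = √(2 I_D / k_n) = √(2 × 0.194 / 0.2) = 1.39 V.
V_GS = 0.996 + 1.39 = 2.39 V.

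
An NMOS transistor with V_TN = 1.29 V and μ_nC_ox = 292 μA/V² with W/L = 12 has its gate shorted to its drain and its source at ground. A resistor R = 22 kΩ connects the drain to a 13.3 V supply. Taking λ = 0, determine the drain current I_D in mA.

With gate tied to drain, V_GS = V_DS ≥ V_GS − V_TN, so the device is in saturation.
k_n = μ_nC_ox · (W/L) = 3.504 mA/V².
KCL at the drain: ½ k_n (V_GS − V_TN)² = (V_DD − V_GS)/R.
Let x = V_GS − 1.29. Then 38.5 x² + x − 12.01 = 0, giving x = 0.545 V (positive root), so V_GS = 1.84 V.
I_D = (V_DD − V_GS)/R = (13.3 − 1.84) / 22 = 0.521 mA.

I_D = 0.521 mA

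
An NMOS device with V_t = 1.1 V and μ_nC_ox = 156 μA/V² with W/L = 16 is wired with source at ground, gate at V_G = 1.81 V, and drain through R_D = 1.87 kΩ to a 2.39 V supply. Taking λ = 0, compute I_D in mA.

V_GS = V_G = 1.81 V, so V_ov = 1.81 − 1.1 = 0.71 V.
k_n = μ_nC_ox · (W/L) = 2.496 mA/V².
Assume saturation: I_D = ½ k_n V_ov² = 0.5 × 2.496 × 0.71² = 0.629 mA, giving V_DS = V_DD − I_D R_D = 2.39 − 0.629 × 1.87 = 1.21 V.
V_DS = 1.21 V ≥ V_ov = 0.71 V, confirming saturation.

I_D = 0.629 mA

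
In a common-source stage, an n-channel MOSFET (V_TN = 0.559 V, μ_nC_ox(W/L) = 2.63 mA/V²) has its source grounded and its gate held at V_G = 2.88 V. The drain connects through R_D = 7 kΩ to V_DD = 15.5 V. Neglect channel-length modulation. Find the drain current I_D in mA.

I_D = 2.16 mA

V_GS = V_G = 2.88 V, so V_ov = 2.88 − 0.559 = 2.32 V.
Assume saturation: I_D = ½ k_n V_ov² = 0.5 × 2.63 × 2.32² = 7.08 mA, giving V_DS = V_DD − I_D R_D = 15.5 − 7.08 × 7 = -34.1 V.
But -34.1 V < V_ov = 2.32 V, so the device is actually in triode.
In triode I_D = k_n[V_ov V_DS − ½ V_DS²] and I_D = (V_DD − V_DS)/R_D. Equating: 9.21 V_DS² − 43.73 V_DS + 15.5 = 0, giving V_DS = 0.386 V (the root below V_ov).
I_D = (15.5 − 0.386) / 7 = 2.16 mA.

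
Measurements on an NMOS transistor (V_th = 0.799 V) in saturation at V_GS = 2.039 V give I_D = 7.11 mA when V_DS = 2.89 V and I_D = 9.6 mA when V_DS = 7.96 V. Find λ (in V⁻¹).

With V_GS fixed, I_D ∝ (1 + λ V_DS) in saturation, so I_D2/I_D1 = (1 + λ V_DS2)/(1 + λ V_DS1).
9.6/7.11 = 1.35 = (1 + 7.96 λ)/(1 + 2.89 λ).
Solving: λ (I_D1 V_DS2 − I_D2 V_DS1) = I_D2 − I_D1, so λ = (9.6 − 7.11) / (7.11 × 7.96 − 9.6 × 2.89) = 2.49 / 28.9 = 0.0863 V⁻¹.

λ = 0.0863 V⁻¹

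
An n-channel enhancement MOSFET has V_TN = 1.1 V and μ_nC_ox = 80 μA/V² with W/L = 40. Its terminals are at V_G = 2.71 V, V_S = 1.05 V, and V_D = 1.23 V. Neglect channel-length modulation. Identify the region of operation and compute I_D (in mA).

V_GS = V_G − V_S = 2.71 − 1.05 = 1.66 V; V_DS = V_D − V_S = 1.23 − 1.05 = 0.18 V.
k_n = μ_nC_ox · (W/L) = 3.2 mA/V².
V_ov = V_GS − V_TN = 1.66 − 1.1 = 0.56 V.
Since V_DS = 0.18 V < V_ov = 0.56 V, the device is in the triode region.
I_D = k_n [V_ov · V_DS − ½ V_DS²] = 3.2 × [0.56 × 0.18 − 0.5 × 0.18²] = 0.271 mA.

Triode; I_D = 0.271 mA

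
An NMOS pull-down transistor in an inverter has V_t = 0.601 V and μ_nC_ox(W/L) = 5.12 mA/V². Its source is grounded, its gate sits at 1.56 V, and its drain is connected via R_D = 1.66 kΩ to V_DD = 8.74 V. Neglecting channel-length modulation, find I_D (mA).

I_D = 2.35 mA

V_GS = V_G = 1.56 V, so V_ov = 1.56 − 0.601 = 0.959 V.
Assume saturation: I_D = ½ k_n V_ov² = 0.5 × 5.12 × 0.959² = 2.35 mA, giving V_DS = V_DD − I_D R_D = 8.74 − 2.35 × 1.66 = 4.83 V.
V_DS = 4.83 V ≥ V_ov = 0.959 V, confirming saturation.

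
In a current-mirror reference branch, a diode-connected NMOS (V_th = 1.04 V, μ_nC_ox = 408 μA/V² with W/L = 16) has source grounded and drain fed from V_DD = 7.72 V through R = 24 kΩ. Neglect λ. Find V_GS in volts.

V_GS = 1.33 V

With gate tied to drain, V_GS = V_DS ≥ V_GS − V_th, so the device is in saturation.
k_n = μ_nC_ox · (W/L) = 6.528 mA/V².
KCL at the drain: ½ k_n (V_GS − V_th)² = (V_DD − V_GS)/R.
Let x = V_GS − 1.04. Then 78.3 x² + x − 6.68 = 0, giving x = 0.286 V (positive root), so V_GS = 1.33 V.
I_D = (V_DD − V_GS)/R = (7.72 − 1.33) / 24 = 0.266 mA.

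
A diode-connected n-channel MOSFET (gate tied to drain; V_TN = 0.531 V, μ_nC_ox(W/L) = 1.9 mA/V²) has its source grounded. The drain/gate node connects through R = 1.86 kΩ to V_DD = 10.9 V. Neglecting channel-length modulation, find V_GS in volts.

V_GS = 2.69 V

With gate tied to drain, V_GS = V_DS ≥ V_GS − V_TN, so the device is in saturation.
KCL at the drain: ½ k_n (V_GS − V_TN)² = (V_DD − V_GS)/R.
Let x = V_GS − 0.531. Then 1.77 x² + x − 10.37 = 0, giving x = 2.16 V (positive root), so V_GS = 2.69 V.
I_D = (V_DD − V_GS)/R = (10.9 − 2.69) / 1.86 = 4.42 mA.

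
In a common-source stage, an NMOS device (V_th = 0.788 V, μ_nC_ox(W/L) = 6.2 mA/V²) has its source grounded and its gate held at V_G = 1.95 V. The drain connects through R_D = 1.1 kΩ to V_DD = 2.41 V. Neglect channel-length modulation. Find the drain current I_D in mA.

I_D = 1.91 mA

V_GS = V_G = 1.95 V, so V_ov = 1.95 − 0.788 = 1.16 V.
Assume saturation: I_D = ½ k_n V_ov² = 0.5 × 6.2 × 1.16² = 4.19 mA, giving V_DS = V_DD − I_D R_D = 2.41 − 4.19 × 1.1 = -2.19 V.
But -2.19 V < V_ov = 1.16 V, so the device is actually in triode.
In triode I_D = k_n[V_ov V_DS − ½ V_DS²] and I_D = (V_DD − V_DS)/R_D. Equating: 3.41 V_DS² − 8.925 V_DS + 2.41 = 0, giving V_DS = 0.306 V (the root below V_ov).
I_D = (2.41 − 0.306) / 1.1 = 1.91 mA.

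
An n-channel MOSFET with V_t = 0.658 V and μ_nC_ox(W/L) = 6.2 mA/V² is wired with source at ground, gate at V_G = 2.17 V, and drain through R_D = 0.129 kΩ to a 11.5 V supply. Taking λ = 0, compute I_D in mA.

V_GS = V_G = 2.17 V, so V_ov = 2.17 − 0.658 = 1.51 V.
Assume saturation: I_D = ½ k_n V_ov² = 0.5 × 6.2 × 1.51² = 7.09 mA, giving V_DS = V_DD − I_D R_D = 11.5 − 7.09 × 0.129 = 10.6 V.
V_DS = 10.6 V ≥ V_ov = 1.51 V, confirming saturation.

I_D = 7.09 mA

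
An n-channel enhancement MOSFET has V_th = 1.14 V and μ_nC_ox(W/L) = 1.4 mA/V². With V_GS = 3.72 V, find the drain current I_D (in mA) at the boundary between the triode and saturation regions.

I_D = 4.66 mA

At the boundary V_DS = V_ov = V_GS − V_th = 3.72 − 1.14 = 2.58 V.
I_D = ½ k_n V_ov² = 0.5 × 1.4 × 2.58² = 4.66 mA.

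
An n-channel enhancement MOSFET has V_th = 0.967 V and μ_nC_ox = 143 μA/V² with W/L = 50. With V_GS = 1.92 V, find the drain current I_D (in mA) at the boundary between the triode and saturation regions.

At the boundary V_DS = V_ov = V_GS − V_th = 1.92 − 0.967 = 0.953 V.
k_n = μ_nC_ox · (W/L) = 7.15 mA/V².
I_D = ½ k_n V_ov² = 0.5 × 7.15 × 0.953² = 3.25 mA.

I_D = 3.25 mA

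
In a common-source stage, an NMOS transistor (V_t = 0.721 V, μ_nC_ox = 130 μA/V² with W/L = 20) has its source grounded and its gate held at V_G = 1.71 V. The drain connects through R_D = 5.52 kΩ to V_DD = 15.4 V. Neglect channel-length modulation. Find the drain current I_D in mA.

V_GS = V_G = 1.71 V, so V_ov = 1.71 − 0.721 = 0.989 V.
k_n = μ_nC_ox · (W/L) = 2.6 mA/V².
Assume saturation: I_D = ½ k_n V_ov² = 0.5 × 2.6 × 0.989² = 1.27 mA, giving V_DS = V_DD − I_D R_D = 15.4 − 1.27 × 5.52 = 8.38 V.
V_DS = 8.38 V ≥ V_ov = 0.989 V, confirming saturation.

I_D = 1.27 mA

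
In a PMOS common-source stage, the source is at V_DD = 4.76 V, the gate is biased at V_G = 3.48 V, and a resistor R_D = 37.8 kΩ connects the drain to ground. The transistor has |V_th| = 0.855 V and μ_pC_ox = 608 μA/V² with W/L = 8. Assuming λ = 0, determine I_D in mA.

I_D = 0.124 mA

V_SG = V_DD − V_G = 4.76 − 3.48 = 1.28 V, so V_ov = 1.28 − 0.855 = 0.425 V.
k_p = μ_pC_ox · (W/L) = 4.864 mA/V².
Assume saturation: I_D = ½ k_p V_ov² = 0.5 × 4.864 × 0.425² = 0.439 mA, giving V_SD = V_DD − I_D R_D = 4.76 − 0.439 × 37.8 = -11.8 V.
But -11.8 V < V_ov = 0.425 V, so the device is actually in triode.
In triode I_D = k_p[V_ov V_SD − ½ V_SD²] and I_D = (V_DD − V_SD)/R_D. Equating: 91.9 V_SD² − 79.14 V_SD + 4.76 = 0, giving V_SD = 0.0651 V (the root below V_ov).
I_D = (4.76 − 0.0651) / 37.8 = 0.124 mA.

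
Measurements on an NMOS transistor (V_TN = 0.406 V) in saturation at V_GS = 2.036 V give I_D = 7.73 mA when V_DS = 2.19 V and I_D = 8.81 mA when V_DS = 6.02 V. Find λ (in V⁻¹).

With V_GS fixed, I_D ∝ (1 + λ V_DS) in saturation, so I_D2/I_D1 = (1 + λ V_DS2)/(1 + λ V_DS1).
8.81/7.73 = 1.14 = (1 + 6.02 λ)/(1 + 2.19 λ).
Solving: λ (I_D1 V_DS2 − I_D2 V_DS1) = I_D2 − I_D1, so λ = (8.81 − 7.73) / (7.73 × 6.02 − 8.81 × 2.19) = 1.08 / 27.2 = 0.0396 V⁻¹.

λ = 0.0396 V⁻¹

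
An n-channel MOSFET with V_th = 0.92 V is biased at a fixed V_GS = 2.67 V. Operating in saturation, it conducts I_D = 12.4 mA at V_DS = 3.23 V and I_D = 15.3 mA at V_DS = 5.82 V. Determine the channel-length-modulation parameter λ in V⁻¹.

With V_GS fixed, I_D ∝ (1 + λ V_DS) in saturation, so I_D2/I_D1 = (1 + λ V_DS2)/(1 + λ V_DS1).
15.3/12.4 = 1.234 = (1 + 5.82 λ)/(1 + 3.23 λ).
Solving: λ (I_D1 V_DS2 − I_D2 V_DS1) = I_D2 − I_D1, so λ = (15.3 − 12.4) / (12.4 × 5.82 − 15.3 × 3.23) = 2.9 / 22.7 = 0.127 V⁻¹.

λ = 0.127 V⁻¹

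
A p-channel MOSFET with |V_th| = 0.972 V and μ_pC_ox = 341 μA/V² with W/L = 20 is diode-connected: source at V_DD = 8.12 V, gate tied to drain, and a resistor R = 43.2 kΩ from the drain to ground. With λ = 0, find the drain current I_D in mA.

With gate tied to drain, V_SG = V_SD ≥ V_SG − |V_th|, so the device is in saturation.
k_p = μ_pC_ox · (W/L) = 6.82 mA/V².
KCL at the drain: ½ k_p (V_SG − |V_th|)² = (V_DD − V_SG)/R.
Let x = V_SG − 0.972. Then 147 x² + x − 7.148 = 0, giving x = 0.217 V (positive root), so V_SG = 1.19 V.
I_D = (V_DD − V_SG)/R = (8.12 − 1.19) / 43.2 = 0.16 mA.

I_D = 0.160 mA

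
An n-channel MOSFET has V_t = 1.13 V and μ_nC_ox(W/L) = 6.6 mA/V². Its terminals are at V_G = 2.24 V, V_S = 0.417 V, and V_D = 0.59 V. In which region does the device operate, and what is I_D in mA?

Triode; I_D = 0.693 mA

V_GS = V_G − V_S = 2.24 − 0.417 = 1.82 V; V_DS = V_D − V_S = 0.59 − 0.417 = 0.173 V.
V_ov = V_GS − V_t = 1.82 − 1.13 = 0.693 V.
Since V_DS = 0.173 V < V_ov = 0.693 V, the device is in the triode region.
I_D = k_n [V_ov · V_DS − ½ V_DS²] = 6.6 × [0.693 × 0.173 − 0.5 × 0.173²] = 0.693 mA.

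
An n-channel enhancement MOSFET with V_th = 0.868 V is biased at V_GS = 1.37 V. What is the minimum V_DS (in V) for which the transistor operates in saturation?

The boundary between triode and saturation is V_DS = V_GS − V_th = V_ov.
V_ov = 1.37 − 0.868 = 0.502 V.

V_DS,sat = 0.502 V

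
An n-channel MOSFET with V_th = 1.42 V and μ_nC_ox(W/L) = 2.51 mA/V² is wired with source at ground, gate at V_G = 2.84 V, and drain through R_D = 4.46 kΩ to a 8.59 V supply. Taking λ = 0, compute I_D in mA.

V_GS = V_G = 2.84 V, so V_ov = 2.84 − 1.42 = 1.42 V.
Assume saturation: I_D = ½ k_n V_ov² = 0.5 × 2.51 × 1.42² = 2.53 mA, giving V_DS = V_DD − I_D R_D = 8.59 − 2.53 × 4.46 = -2.7 V.
But -2.7 V < V_ov = 1.42 V, so the device is actually in triode.
In triode I_D = k_n[V_ov V_DS − ½ V_DS²] and I_D = (V_DD − V_DS)/R_D. Equating: 5.6 V_DS² − 16.9 V_DS + 8.59 = 0, giving V_DS = 0.647 V (the root below V_ov).
I_D = (8.59 − 0.647) / 4.46 = 1.78 mA.

I_D = 1.78 mA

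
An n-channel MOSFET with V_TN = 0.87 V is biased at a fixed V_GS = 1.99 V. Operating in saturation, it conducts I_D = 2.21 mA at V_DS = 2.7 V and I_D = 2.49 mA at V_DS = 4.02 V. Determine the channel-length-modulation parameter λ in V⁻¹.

λ = 0.130 V⁻¹

With V_GS fixed, I_D ∝ (1 + λ V_DS) in saturation, so I_D2/I_D1 = (1 + λ V_DS2)/(1 + λ V_DS1).
2.49/2.21 = 1.127 = (1 + 4.02 λ)/(1 + 2.7 λ).
Solving: λ (I_D1 V_DS2 − I_D2 V_DS1) = I_D2 − I_D1, so λ = (2.49 − 2.21) / (2.21 × 4.02 − 2.49 × 2.7) = 0.28 / 2.16 = 0.13 V⁻¹.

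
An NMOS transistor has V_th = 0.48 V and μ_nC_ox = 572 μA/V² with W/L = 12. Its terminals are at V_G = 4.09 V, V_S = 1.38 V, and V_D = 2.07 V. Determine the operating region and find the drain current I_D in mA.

Triode; I_D = 8.93 mA

V_GS = V_G − V_S = 4.09 − 1.38 = 2.71 V; V_DS = V_D − V_S = 2.07 − 1.38 = 0.69 V.
k_n = μ_nC_ox · (W/L) = 6.864 mA/V².
V_ov = V_GS − V_th = 2.71 − 0.48 = 2.23 V.
Since V_DS = 0.69 V < V_ov = 2.23 V, the device is in the triode region.
I_D = k_n [V_ov · V_DS − ½ V_DS²] = 6.864 × [2.23 × 0.69 − 0.5 × 0.69²] = 8.93 mA.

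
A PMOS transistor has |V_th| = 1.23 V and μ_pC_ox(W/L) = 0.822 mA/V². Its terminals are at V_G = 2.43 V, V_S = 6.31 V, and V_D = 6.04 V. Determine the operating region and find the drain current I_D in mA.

Triode; I_D = 0.558 mA

V_SG = V_S − V_G = 6.31 − 2.43 = 3.88 V; V_SD = V_S − V_D = 6.31 − 6.04 = 0.27 V.
V_ov = V_SG − |V_th| = 3.88 − 1.23 = 2.65 V.
Since V_SD = 0.27 V < V_ov = 2.65 V, the device is in the triode region.
I_D = k_p [V_ov · V_SD − ½ V_SD²] = 0.822 × [2.65 × 0.27 − 0.5 × 0.27²] = 0.558 mA.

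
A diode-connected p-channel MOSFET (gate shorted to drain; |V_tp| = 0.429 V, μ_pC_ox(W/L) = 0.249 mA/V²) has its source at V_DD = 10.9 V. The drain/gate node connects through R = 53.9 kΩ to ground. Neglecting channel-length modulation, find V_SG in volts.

V_SG = 1.61 V

With gate tied to drain, V_SG = V_SD ≥ V_SG − |V_tp|, so the device is in saturation.
KCL at the drain: ½ k_p (V_SG − |V_tp|)² = (V_DD − V_SG)/R.
Let x = V_SG − 0.429. Then 6.71 x² + x − 10.47 = 0, giving x = 1.18 V (positive root), so V_SG = 1.61 V.
I_D = (V_DD − V_SG)/R = (10.9 − 1.61) / 53.9 = 0.172 mA.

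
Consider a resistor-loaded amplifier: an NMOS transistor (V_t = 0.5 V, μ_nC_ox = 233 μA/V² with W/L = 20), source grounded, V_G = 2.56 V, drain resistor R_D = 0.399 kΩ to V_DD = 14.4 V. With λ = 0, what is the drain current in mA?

V_GS = V_G = 2.56 V, so V_ov = 2.56 − 0.5 = 2.06 V.
k_n = μ_nC_ox · (W/L) = 4.66 mA/V².
Assume saturation: I_D = ½ k_n V_ov² = 0.5 × 4.66 × 2.06² = 9.89 mA, giving V_DS = V_DD − I_D R_D = 14.4 − 9.89 × 0.399 = 10.5 V.
V_DS = 10.5 V ≥ V_ov = 2.06 V, confirming saturation.

I_D = 9.89 mA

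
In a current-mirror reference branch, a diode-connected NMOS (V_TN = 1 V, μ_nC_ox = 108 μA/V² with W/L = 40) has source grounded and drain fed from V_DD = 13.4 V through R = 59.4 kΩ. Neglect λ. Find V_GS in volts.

V_GS = 1.31 V

With gate tied to drain, V_GS = V_DS ≥ V_GS − V_TN, so the device is in saturation.
k_n = μ_nC_ox · (W/L) = 4.32 mA/V².
KCL at the drain: ½ k_n (V_GS − V_TN)² = (V_DD − V_GS)/R.
Let x = V_GS − 1. Then 128 x² + x − 12.4 = 0, giving x = 0.307 V (positive root), so V_GS = 1.31 V.
I_D = (V_DD − V_GS)/R = (13.4 − 1.31) / 59.4 = 0.204 mA.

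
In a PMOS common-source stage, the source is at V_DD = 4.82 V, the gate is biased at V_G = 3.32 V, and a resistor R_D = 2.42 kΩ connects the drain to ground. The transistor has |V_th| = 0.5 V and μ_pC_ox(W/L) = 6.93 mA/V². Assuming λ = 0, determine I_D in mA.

V_SG = V_DD − V_G = 4.82 − 3.32 = 1.5 V, so V_ov = 1.5 − 0.5 = 1 V.
Assume saturation: I_D = ½ k_p V_ov² = 0.5 × 6.93 × 1² = 3.47 mA, giving V_SD = V_DD − I_D R_D = 4.82 − 3.47 × 2.42 = -3.57 V.
But -3.57 V < V_ov = 1 V, so the device is actually in triode.
In triode I_D = k_p[V_ov V_SD − ½ V_SD²] and I_D = (V_DD − V_SD)/R_D. Equating: 8.39 V_SD² − 17.77 V_SD + 4.82 = 0, giving V_SD = 0.319 V (the root below V_ov).
I_D = (4.82 − 0.319) / 2.42 = 1.86 mA.

I_D = 1.86 mA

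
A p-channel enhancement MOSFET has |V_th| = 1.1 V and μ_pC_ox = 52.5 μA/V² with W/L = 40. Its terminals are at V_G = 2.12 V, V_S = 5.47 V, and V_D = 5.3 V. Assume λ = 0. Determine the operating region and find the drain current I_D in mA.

Triode; I_D = 0.773 mA

V_SG = V_S − V_G = 5.47 − 2.12 = 3.35 V; V_SD = V_S − V_D = 5.47 − 5.3 = 0.17 V.
k_p = μ_pC_ox · (W/L) = 2.1 mA/V².
V_ov = V_SG − |V_th| = 3.35 − 1.1 = 2.25 V.
Since V_SD = 0.17 V < V_ov = 2.25 V, the device is in the triode region.
I_D = k_p [V_ov · V_SD − ½ V_SD²] = 2.1 × [2.25 × 0.17 − 0.5 × 0.17²] = 0.773 mA.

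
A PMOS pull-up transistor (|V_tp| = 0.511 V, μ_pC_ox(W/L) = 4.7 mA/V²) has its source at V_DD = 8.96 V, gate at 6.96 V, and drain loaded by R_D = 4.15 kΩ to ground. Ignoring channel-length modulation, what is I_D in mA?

V_SG = V_DD − V_G = 8.96 − 6.96 = 2 V, so V_ov = 2 − 0.511 = 1.49 V.
Assume saturation: I_D = ½ k_p V_ov² = 0.5 × 4.7 × 1.49² = 5.21 mA, giving V_SD = V_DD − I_D R_D = 8.96 − 5.21 × 4.15 = -12.7 V.
But -12.7 V < V_ov = 1.49 V, so the device is actually in triode.
In triode I_D = k_p[V_ov V_SD − ½ V_SD²] and I_D = (V_DD − V_SD)/R_D. Equating: 9.75 V_SD² − 30.04 V_SD + 8.96 = 0, giving V_SD = 0.335 V (the root below V_ov).
I_D = (8.96 − 0.335) / 4.15 = 2.08 mA.

I_D = 2.08 mA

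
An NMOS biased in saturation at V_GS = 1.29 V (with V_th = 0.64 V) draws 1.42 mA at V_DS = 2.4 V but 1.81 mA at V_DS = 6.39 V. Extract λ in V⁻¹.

With V_GS fixed, I_D ∝ (1 + λ V_DS) in saturation, so I_D2/I_D1 = (1 + λ V_DS2)/(1 + λ V_DS1).
1.81/1.42 = 1.275 = (1 + 6.39 λ)/(1 + 2.4 λ).
Solving: λ (I_D1 V_DS2 − I_D2 V_DS1) = I_D2 − I_D1, so λ = (1.81 − 1.42) / (1.42 × 6.39 − 1.81 × 2.4) = 0.39 / 4.73 = 0.0825 V⁻¹.

λ = 0.0825 V⁻¹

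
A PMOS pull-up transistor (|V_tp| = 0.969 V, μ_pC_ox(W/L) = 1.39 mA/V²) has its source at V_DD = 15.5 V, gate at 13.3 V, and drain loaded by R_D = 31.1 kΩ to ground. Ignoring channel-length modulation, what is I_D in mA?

I_D = 0.488 mA

V_SG = V_DD − V_G = 15.5 − 13.3 = 2.2 V, so V_ov = 2.2 − 0.969 = 1.23 V.
Assume saturation: I_D = ½ k_p V_ov² = 0.5 × 1.39 × 1.23² = 1.05 mA, giving V_SD = V_DD − I_D R_D = 15.5 − 1.05 × 31.1 = -17.3 V.
But -17.3 V < V_ov = 1.23 V, so the device is actually in triode.
In triode I_D = k_p[V_ov V_SD − ½ V_SD²] and I_D = (V_DD − V_SD)/R_D. Equating: 21.6 V_SD² − 54.21 V_SD + 15.5 = 0, giving V_SD = 0.329 V (the root below V_ov).
I_D = (15.5 − 0.329) / 31.1 = 0.488 mA.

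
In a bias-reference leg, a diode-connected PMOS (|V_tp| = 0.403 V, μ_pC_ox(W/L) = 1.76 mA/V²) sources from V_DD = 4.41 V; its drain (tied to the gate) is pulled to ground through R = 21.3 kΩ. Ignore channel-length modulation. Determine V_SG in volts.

With gate tied to drain, V_SG = V_SD ≥ V_SG − |V_tp|, so the device is in saturation.
KCL at the drain: ½ k_p (V_SG − |V_tp|)² = (V_DD − V_SG)/R.
Let x = V_SG − 0.403. Then 18.7 x² + x − 4.007 = 0, giving x = 0.436 V (positive root), so V_SG = 0.839 V.
I_D = (V_DD − V_SG)/R = (4.41 − 0.839) / 21.3 = 0.168 mA.

V_SG = 0.839 V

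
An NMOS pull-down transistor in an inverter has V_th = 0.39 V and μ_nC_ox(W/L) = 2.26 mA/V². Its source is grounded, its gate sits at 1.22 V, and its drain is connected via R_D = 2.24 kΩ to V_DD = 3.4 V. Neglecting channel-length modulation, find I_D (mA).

I_D = 0.778 mA

V_GS = V_G = 1.22 V, so V_ov = 1.22 − 0.39 = 0.83 V.
Assume saturation: I_D = ½ k_n V_ov² = 0.5 × 2.26 × 0.83² = 0.778 mA, giving V_DS = V_DD − I_D R_D = 3.4 − 0.778 × 2.24 = 1.66 V.
V_DS = 1.66 V ≥ V_ov = 0.83 V, confirming saturation.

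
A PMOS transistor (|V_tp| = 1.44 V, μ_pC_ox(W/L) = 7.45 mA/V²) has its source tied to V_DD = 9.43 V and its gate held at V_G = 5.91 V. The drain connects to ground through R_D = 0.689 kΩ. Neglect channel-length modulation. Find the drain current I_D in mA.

V_SG = V_DD − V_G = 9.43 − 5.91 = 3.52 V, so V_ov = 3.52 − 1.44 = 2.08 V.
Assume saturation: I_D = ½ k_p V_ov² = 0.5 × 7.45 × 2.08² = 16.1 mA, giving V_SD = V_DD − I_D R_D = 9.43 − 16.1 × 0.689 = -1.67 V.
But -1.67 V < V_ov = 2.08 V, so the device is actually in triode.
In triode I_D = k_p[V_ov V_SD − ½ V_SD²] and I_D = (V_DD − V_SD)/R_D. Equating: 2.57 V_SD² − 11.68 V_SD + 9.43 = 0, giving V_SD = 1.05 V (the root below V_ov).
I_D = (9.43 − 1.05) / 0.689 = 12.2 mA.

I_D = 12.2 mA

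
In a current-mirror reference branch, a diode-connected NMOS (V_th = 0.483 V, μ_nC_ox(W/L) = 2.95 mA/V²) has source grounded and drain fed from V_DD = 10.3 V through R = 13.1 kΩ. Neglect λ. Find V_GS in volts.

V_GS = 1.17 V

With gate tied to drain, V_GS = V_DS ≥ V_GS − V_th, so the device is in saturation.
KCL at the drain: ½ k_n (V_GS − V_th)² = (V_DD − V_GS)/R.
Let x = V_GS − 0.483. Then 19.3 x² + x − 9.817 = 0, giving x = 0.687 V (positive root), so V_GS = 1.17 V.
I_D = (V_DD − V_GS)/R = (10.3 − 1.17) / 13.1 = 0.697 mA.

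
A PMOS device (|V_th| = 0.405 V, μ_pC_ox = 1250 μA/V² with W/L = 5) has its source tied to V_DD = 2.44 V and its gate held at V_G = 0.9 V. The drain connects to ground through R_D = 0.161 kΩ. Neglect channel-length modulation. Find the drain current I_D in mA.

I_D = 4.03 mA

V_SG = V_DD − V_G = 2.44 − 0.9 = 1.54 V, so V_ov = 1.54 − 0.405 = 1.14 V.
k_p = μ_pC_ox · (W/L) = 6.25 mA/V².
Assume saturation: I_D = ½ k_p V_ov² = 0.5 × 6.25 × 1.14² = 4.03 mA, giving V_SD = V_DD − I_D R_D = 2.44 − 4.03 × 0.161 = 1.79 V.
V_SD = 1.79 V ≥ V_ov = 1.14 V, confirming saturation.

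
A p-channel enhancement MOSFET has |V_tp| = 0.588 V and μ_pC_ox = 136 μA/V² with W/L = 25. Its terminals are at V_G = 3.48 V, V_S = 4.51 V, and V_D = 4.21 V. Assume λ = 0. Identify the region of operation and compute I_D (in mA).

V_SG = V_S − V_G = 4.51 − 3.48 = 1.03 V; V_SD = V_S − V_D = 4.51 − 4.21 = 0.3 V.
k_p = μ_pC_ox · (W/L) = 3.4 mA/V².
V_ov = V_SG − |V_tp| = 1.03 − 0.588 = 0.442 V.
Since V_SD = 0.3 V < V_ov = 0.442 V, the device is in the triode region.
I_D = k_p [V_ov · V_SD − ½ V_SD²] = 3.4 × [0.442 × 0.3 − 0.5 × 0.3²] = 0.298 mA.

Triode; I_D = 0.298 mA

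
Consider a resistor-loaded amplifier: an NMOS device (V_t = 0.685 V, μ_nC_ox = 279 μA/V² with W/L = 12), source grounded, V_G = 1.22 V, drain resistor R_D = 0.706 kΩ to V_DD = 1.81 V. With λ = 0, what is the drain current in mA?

I_D = 0.479 mA

V_GS = V_G = 1.22 V, so V_ov = 1.22 − 0.685 = 0.535 V.
k_n = μ_nC_ox · (W/L) = 3.348 mA/V².
Assume saturation: I_D = ½ k_n V_ov² = 0.5 × 3.348 × 0.535² = 0.479 mA, giving V_DS = V_DD − I_D R_D = 1.81 − 0.479 × 0.706 = 1.47 V.
V_DS = 1.47 V ≥ V_ov = 0.535 V, confirming saturation.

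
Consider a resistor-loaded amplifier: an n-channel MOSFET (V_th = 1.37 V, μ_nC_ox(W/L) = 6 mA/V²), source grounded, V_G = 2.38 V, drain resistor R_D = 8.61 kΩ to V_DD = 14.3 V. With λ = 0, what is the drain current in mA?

V_GS = V_G = 2.38 V, so V_ov = 2.38 − 1.37 = 1.01 V.
Assume saturation: I_D = ½ k_n V_ov² = 0.5 × 6 × 1.01² = 3.06 mA, giving V_DS = V_DD − I_D R_D = 14.3 − 3.06 × 8.61 = -12 V.
But -12 V < V_ov = 1.01 V, so the device is actually in triode.
In triode I_D = k_n[V_ov V_DS − ½ V_DS²] and I_D = (V_DD − V_DS)/R_D. Equating: 25.8 V_DS² − 53.18 V_DS + 14.3 = 0, giving V_DS = 0.318 V (the root below V_ov).
I_D = (14.3 − 0.318) / 8.61 = 1.62 mA.

I_D = 1.62 mA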